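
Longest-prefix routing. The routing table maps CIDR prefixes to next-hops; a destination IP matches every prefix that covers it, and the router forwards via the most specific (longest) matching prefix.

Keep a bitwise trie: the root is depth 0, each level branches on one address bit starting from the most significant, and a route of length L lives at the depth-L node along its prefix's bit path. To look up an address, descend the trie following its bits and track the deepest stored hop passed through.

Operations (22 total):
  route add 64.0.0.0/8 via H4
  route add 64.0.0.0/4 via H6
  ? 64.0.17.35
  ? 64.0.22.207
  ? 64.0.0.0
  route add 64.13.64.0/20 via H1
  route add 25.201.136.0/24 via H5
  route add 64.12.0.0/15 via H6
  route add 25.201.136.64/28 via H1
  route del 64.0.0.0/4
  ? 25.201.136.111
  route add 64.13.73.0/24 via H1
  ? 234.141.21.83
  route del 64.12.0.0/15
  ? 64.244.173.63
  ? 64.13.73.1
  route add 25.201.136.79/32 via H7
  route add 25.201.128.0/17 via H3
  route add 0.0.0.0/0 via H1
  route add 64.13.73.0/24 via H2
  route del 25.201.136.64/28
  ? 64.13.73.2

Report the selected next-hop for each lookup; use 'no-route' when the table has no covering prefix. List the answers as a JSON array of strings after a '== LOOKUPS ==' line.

Trace:
  + 64.0.0.0/8 (H4) depth=8
  + 64.0.0.0/4 (H6) depth=4
  lookup 64.0.17.35: bits 01000000 walk d0:-→d1:-→d2:-→d3:-→d4:H6→d5:-→d6:-→d7:-→d8:H4 -> H4
  lookup 64.0.22.207: bits 01000000 walk d0:-→d1:-→d2:-→d3:-→d4:H6→d5:-→d6:-→d7:-→d8:H4 -> H4
  lookup 64.0.0.0: bits 01000000 walk d0:-→d1:-→d2:-→d3:-→d4:H6→d5:-→d6:-→d7:-→d8:H4 -> H4
  + 64.13.64.0/20 (H1) depth=20
  + 25.201.136.0/24 (H5) depth=24
  + 64.12.0.0/15 (H6) depth=15
  + 25.201.136.64/28 (H1) depth=28
  - 64.0.0.0/4 clear@4
  lookup 25.201.136.111: bits 00011001110010011000100001 walk d0:-→d1:-→d2:-→d3:-→d4:-→d5:-→d6:-→d7:-→d8:-→d9:-→d10:-→d11:-→d12:-→d13:-→d14:-→d15:-→d16:-→d17:-→d18:-→d19:-→d20:-→d21:-→d22:-→d23:-→d24:H5→d25:-→d26:- -> H5
  + 64.13.73.0/24 (H1) depth=24
  lookup 234.141.21.83: bits ε walk d0:- -> no-route
  - 64.12.0.0/15 clear@15
  lookup 64.244.173.63: bits 01000000 walk d0:-→d1:-→d2:-→d3:-→d4:-→d5:-→d6:-→d7:-→d8:H4 -> H4
  lookup 64.13.73.1: bits 010000000000110101001001 walk d0:-→d1:-→d2:-→d3:-→d4:-→d5:-→d6:-→d7:-→d8:H4→d9:-→d10:-→d11:-→d12:-→d13:-→d14:-→d15:-→d16:-→d17:-→d18:-→d19:-→d20:H1→d21:-→d22:-→d23:-→d24:H1 -> H1
  + 25.201.136.79/32 (H7) depth=32
  + 25.201.128.0/17 (H3) depth=17
  + 0.0.0.0/0 (H1) depth=0
  + 64.13.73.0/24 (H2) depth=24
  - 25.201.136.64/28 clear@28
  lookup 64.13.73.2: bits 010000000000110101001001 walk d0:H1→d1:-→d2:-→d3:-→d4:-→d5:-→d6:-→d7:-→d8:H4→d9:-→d10:-→d11:-→d12:-→d13:-→d14:-→d15:-→d16:-→d17:-→d18:-→d19:-→d20:H1→d21:-→d22:-→d23:-→d24:H2 -> H2

== LOOKUPS ==
["H4","H4","H4","H5","no-route","H4","H1","H2"]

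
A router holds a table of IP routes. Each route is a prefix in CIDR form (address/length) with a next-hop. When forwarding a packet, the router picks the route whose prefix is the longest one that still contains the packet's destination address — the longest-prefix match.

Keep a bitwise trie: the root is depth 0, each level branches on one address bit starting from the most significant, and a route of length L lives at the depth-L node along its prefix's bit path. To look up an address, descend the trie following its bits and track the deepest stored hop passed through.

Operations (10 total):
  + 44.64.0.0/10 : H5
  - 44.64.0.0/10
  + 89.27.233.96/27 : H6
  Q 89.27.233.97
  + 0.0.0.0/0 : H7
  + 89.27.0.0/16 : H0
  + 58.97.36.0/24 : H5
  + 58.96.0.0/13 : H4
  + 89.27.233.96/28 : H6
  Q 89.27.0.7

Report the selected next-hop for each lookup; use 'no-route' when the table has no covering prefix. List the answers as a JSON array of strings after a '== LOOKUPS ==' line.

Apply in order:
  add 44.64.0.0/10 -> H5 at depth 10
  - 44.64.0.0/10 clear@10
  add 89.27.233.96/27 -> H6 at depth 27
  Q 89.27.233.97: descend 010110010001101111101001011 ; hops seen [H6] ; pick H6
  add 0.0.0.0/0 -> H7 at depth 0
  add 89.27.0.0/16 -> H0 at depth 16
  add 58.97.36.0/24 -> H5 at depth 24
  add 58.96.0.0/13 -> H4 at depth 13
  add 89.27.233.96/28 -> H6 at depth 28
  Q 89.27.0.7: descend 0101100100011011 ; hops seen [H7,H0] ; pick H0

== LOOKUPS ==
["H6","H0"]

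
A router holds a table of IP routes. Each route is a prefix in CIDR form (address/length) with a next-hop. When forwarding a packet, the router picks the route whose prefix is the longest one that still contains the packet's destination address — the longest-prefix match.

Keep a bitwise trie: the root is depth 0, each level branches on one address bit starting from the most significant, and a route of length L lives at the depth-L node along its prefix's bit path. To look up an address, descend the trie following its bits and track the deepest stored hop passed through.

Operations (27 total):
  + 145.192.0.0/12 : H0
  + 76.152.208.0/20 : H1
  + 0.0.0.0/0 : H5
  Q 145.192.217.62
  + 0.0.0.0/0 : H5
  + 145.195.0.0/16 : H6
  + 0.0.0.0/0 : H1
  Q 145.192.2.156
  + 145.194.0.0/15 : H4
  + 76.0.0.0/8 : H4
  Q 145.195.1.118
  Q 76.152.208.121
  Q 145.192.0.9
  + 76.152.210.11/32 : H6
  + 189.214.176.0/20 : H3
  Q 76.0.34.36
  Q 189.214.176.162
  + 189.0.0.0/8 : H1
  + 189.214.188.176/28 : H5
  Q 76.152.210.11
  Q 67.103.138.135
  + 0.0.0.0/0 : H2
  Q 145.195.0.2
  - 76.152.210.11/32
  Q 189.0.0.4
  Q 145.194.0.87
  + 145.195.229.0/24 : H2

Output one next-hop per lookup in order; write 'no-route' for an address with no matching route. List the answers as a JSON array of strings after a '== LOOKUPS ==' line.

Process each operation:
  + 145.192.0.0/12 (H0) depth=12
  + 76.152.208.0/20 (H1) depth=20
  + 0.0.0.0/0 (H5) depth=0
  Q 145.192.217.62: descend 100100011100 ; hops seen [H5,H0] ; pick H0
  + 0.0.0.0/0 (H5) depth=0
  + 145.195.0.0/16 (H6) depth=16
  + 0.0.0.0/0 (H1) depth=0
  Q 145.192.2.156: descend 10010001110000 ; hops seen [H1,H0] ; pick H0
  + 145.194.0.0/15 (H4) depth=15
  + 76.0.0.0/8 (H4) depth=8
  Q 145.195.1.118: descend 1001000111000011 ; hops seen [H1,H0,H4,H6] ; pick H6
  Q 76.152.208.121: descend 01001100100110001101 ; hops seen [H1,H4,H1] ; pick H1
  Q 145.192.0.9: descend 10010001110000 ; hops seen [H1,H0] ; pick H0
  + 76.152.210.11/32 (H6) depth=32
  + 189.214.176.0/20 (H3) depth=20
  Q 76.0.34.36: descend 01001100 ; hops seen [H1,H4] ; pick H4
  Q 189.214.176.162: descend 10111101110101101011 ; hops seen [H1,H3] ; pick H3
  + 189.0.0.0/8 (H1) depth=8
  + 189.214.188.176/28 (H5) depth=28
  Q 76.152.210.11: descend 01001100100110001101001000001011 ; hops seen [H1,H4,H1,H6] ; pick H6
  Q 67.103.138.135: descend 0100 ; hops seen [H1] ; pick H1
  + 0.0.0.0/0 (H2) depth=0
  Q 145.195.0.2: descend 1001000111000011 ; hops seen [H2,H0,H4,H6] ; pick H6
  - 76.152.210.11/32 clear@32
  Q 189.0.0.4: descend 10111101 ; hops seen [H2,H1] ; pick H1
  Q 145.194.0.87: descend 100100011100001 ; hops seen [H2,H0,H4] ; pick H4
  + 145.195.229.0/24 (H2) depth=24

== LOOKUPS ==
["H0","H0","H6","H1","H0","H4","H3","H6","H1","H6","H1","H4"]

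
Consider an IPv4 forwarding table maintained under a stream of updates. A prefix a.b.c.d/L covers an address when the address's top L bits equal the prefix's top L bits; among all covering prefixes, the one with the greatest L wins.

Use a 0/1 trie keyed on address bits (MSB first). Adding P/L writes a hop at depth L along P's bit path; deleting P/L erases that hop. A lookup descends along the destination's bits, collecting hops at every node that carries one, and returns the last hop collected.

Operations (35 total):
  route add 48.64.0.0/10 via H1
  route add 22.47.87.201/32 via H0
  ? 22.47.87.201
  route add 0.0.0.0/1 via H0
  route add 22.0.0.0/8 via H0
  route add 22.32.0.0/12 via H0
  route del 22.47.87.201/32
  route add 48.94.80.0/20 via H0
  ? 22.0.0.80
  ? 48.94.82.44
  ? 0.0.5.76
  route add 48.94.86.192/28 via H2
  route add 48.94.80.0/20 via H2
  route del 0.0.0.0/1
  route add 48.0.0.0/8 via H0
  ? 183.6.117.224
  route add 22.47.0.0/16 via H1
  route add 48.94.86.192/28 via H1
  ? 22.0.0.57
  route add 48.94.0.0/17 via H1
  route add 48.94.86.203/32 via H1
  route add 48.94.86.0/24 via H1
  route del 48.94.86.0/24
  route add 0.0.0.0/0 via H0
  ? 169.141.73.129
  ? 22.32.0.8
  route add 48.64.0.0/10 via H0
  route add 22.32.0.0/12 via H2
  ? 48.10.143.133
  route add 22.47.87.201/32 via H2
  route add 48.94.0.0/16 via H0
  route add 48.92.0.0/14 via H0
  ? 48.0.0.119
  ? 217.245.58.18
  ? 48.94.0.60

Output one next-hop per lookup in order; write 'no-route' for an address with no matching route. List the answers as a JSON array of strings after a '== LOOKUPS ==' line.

Process each operation:
  add 48.64.0.0/10 -> H1 at depth 10
  add 22.47.87.201/32 -> H0 at depth 32
  lookup 22.47.87.201: bits 00010110001011110101011111001001 walk d0:-→d1:-→d2:-→d3:-→d4:-→d5:-→d6:-→d7:-→d8:-→d9:-→d10:-→d11:-→d12:-→d13:-→d14:-→d15:-→d16:-→d17:-→d18:-→d19:-→d20:-→d21:-→d22:-→d23:-→d24:-→d25:-→d26:-→d27:-→d28:-→d29:-→d30:-→d31:-→d32:H0 -> H0
  add 0.0.0.0/1 -> H0 at depth 1
  add 22.0.0.0/8 -> H0 at depth 8
  add 22.32.0.0/12 -> H0 at depth 12
  del 22.47.87.201/32 (clear depth 32)
  add 48.94.80.0/20 -> H0 at depth 20
  lookup 22.0.0.80: bits 0001011000 walk d0:-→d1:H0→d2:-→d3:-→d4:-→d5:-→d6:-→d7:-→d8:H0→d9:-→d10:- -> H0
  lookup 48.94.82.44: bits 00110000010111100101 walk d0:-→d1:H0→d2:-→d3:-→d4:-→d5:-→d6:-→d7:-→d8:-→d9:-→d10:H1→d11:-→d12:-→d13:-→d14:-→d15:-→d16:-→d17:-→d18:-→d19:-→d20:H0 -> H0
  lookup 0.0.5.76: bits 000 walk d0:-→d1:H0→d2:-→d3:- -> H0
  add 48.94.86.192/28 -> H2 at depth 28
  add 48.94.80.0/20 -> H2 at depth 20
  del 0.0.0.0/1 (clear depth 1)
  add 48.0.0.0/8 -> H0 at depth 8
  lookup 183.6.117.224: bits ε walk d0:- -> no-route
  add 22.47.0.0/16 -> H1 at depth 16
  add 48.94.86.192/28 -> H1 at depth 28
  lookup 22.0.0.57: bits 0001011000 walk d0:-→d1:-→d2:-→d3:-→d4:-→d5:-→d6:-→d7:-→d8:H0→d9:-→d10:- -> H0
  add 48.94.0.0/17 -> H1 at depth 17
  add 48.94.86.203/32 -> H1 at depth 32
  add 48.94.86.0/24 -> H1 at depth 24
  del 48.94.86.0/24 (clear depth 24)
  add 0.0.0.0/0 -> H0 at depth 0
  lookup 169.141.73.129: bits ε walk d0:H0 -> H0
  lookup 22.32.0.8: bits 000101100010 walk d0:H0→d1:-→d2:-→d3:-→d4:-→d5:-→d6:-→d7:-→d8:H0→d9:-→d10:-→d11:-→d12:H0 -> H0
  add 48.64.0.0/10 -> H0 at depth 10
  add 22.32.0.0/12 -> H2 at depth 12
  lookup 48.10.143.133: bits 001100000 walk d0:H0→d1:-→d2:-→d3:-→d4:-→d5:-→d6:-→d7:-→d8:H0→d9:- -> H0
  add 22.47.87.201/32 -> H2 at depth 32
  add 48.94.0.0/16 -> H0 at depth 16
  add 48.92.0.0/14 -> H0 at depth 14
  lookup 48.0.0.119: bits 001100000 walk d0:H0→d1:-→d2:-→d3:-→d4:-→d5:-→d6:-→d7:-→d8:H0→d9:- -> H0
  lookup 217.245.58.18: bits ε walk d0:H0 -> H0
  lookup 48.94.0.60: bits 00110000010111100 walk d0:H0→d1:-→d2:-→d3:-→d4:-→d5:-→d6:-→d7:-→d8:H0→d9:-→d10:H0→d11:-→d12:-→d13:-→d14:H0→d15:-→d16:H0→d17:H1 -> H1

== LOOKUPS ==
["H0","H0","H0","H0","no-route","H0","H0","H0","H0","H0","H0","H1"]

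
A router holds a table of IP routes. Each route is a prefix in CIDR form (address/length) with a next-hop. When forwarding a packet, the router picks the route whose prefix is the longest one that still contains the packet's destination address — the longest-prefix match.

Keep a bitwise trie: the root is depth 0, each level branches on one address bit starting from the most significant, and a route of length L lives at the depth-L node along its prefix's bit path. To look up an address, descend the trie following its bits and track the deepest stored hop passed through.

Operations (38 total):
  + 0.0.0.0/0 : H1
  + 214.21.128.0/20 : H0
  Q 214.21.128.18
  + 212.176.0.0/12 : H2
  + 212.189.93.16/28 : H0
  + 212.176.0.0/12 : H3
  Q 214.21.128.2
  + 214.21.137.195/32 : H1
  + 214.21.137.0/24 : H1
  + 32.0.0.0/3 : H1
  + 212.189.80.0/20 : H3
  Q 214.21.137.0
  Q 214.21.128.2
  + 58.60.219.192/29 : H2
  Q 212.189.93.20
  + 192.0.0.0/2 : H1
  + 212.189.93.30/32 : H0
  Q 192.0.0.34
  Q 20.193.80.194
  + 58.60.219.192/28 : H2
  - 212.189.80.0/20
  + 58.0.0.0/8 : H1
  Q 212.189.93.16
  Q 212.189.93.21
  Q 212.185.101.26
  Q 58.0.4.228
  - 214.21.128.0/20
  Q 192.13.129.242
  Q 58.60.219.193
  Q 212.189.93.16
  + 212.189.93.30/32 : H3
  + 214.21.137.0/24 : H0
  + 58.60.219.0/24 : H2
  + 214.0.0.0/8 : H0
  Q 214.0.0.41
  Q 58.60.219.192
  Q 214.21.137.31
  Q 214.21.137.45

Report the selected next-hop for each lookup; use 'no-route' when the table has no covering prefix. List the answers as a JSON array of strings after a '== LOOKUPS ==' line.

Trace:
  + 0.0.0.0/0 (H1) depth=0
  + 214.21.128.0/20 (H0) depth=20
  ? 214.21.128.18  path d0:H1→d1:-→d2:-→d3:-→d4:-→d5:-→d6:-→d7:-→d8:-→d9:-→d10:-→d11:-→d12:-→d13:-→d14:-→d15:-→d16:-→d17:-→d18:-→d19:-→d20:H0  best=H0
  + 212.176.0.0/12 (H2) depth=12
  + 212.189.93.16/28 (H0) depth=28
  + 212.176.0.0/12 (H3) depth=12
  ? 214.21.128.2  path d0:H1→d1:-→d2:-→d3:-→d4:-→d5:-→d6:-→d7:-→d8:-→d9:-→d10:-→d11:-→d12:-→d13:-→d14:-→d15:-→d16:-→d17:-→d18:-→d19:-→d20:H0  best=H0
  + 214.21.137.195/32 (H1) depth=32
  + 214.21.137.0/24 (H1) depth=24
  + 32.0.0.0/3 (H1) depth=3
  + 212.189.80.0/20 (H3) depth=20
  ? 214.21.137.0  path d0:H1→d1:-→d2:-→d3:-→d4:-→d5:-→d6:-→d7:-→d8:-→d9:-→d10:-→d11:-→d12:-→d13:-→d14:-→d15:-→d16:-→d17:-→d18:-→d19:-→d20:H0→d21:-→d22:-→d23:-→d24:H1  best=H1
  ? 214.21.128.2  path d0:H1→d1:-→d2:-→d3:-→d4:-→d5:-→d6:-→d7:-→d8:-→d9:-→d10:-→d11:-→d12:-→d13:-→d14:-→d15:-→d16:-→d17:-→d18:-→d19:-→d20:H0  best=H0
  + 58.60.219.192/29 (H2) depth=29
  ? 212.189.93.20  path d0:H1→d1:-→d2:-→d3:-→d4:-→d5:-→d6:-→d7:-→d8:-→d9:-→d10:-→d11:-→d12:H3→d13:-→d14:-→d15:-→d16:-→d17:-→d18:-→d19:-→d20:H3→d21:-→d22:-→d23:-→d24:-→d25:-→d26:-→d27:-→d28:H0  best=H0
  + 192.0.0.0/2 (H1) depth=2
  + 212.189.93.30/32 (H0) depth=32
  ? 192.0.0.34  path d0:H1→d1:-→d2:H1→d3:-  best=H1
  ? 20.193.80.194  path d0:H1→d1:-→d2:-  best=H1
  + 58.60.219.192/28 (H2) depth=28
  - 212.189.80.0/20 clear@20
  + 58.0.0.0/8 (H1) depth=8
  ? 212.189.93.16  path d0:H1→d1:-→d2:H1→d3:-→d4:-→d5:-→d6:-→d7:-→d8:-→d9:-→d10:-→d11:-→d12:H3→d13:-→d14:-→d15:-→d16:-→d17:-→d18:-→d19:-→d20:-→d21:-→d22:-→d23:-→d24:-→d25:-→d26:-→d27:-→d28:H0  best=H0
  ? 212.189.93.21  path d0:H1→d1:-→d2:H1→d3:-→d4:-→d5:-→d6:-→d7:-→d8:-→d9:-→d10:-→d11:-→d12:H3→d13:-→d14:-→d15:-→d16:-→d17:-→d18:-→d19:-→d20:-→d21:-→d22:-→d23:-→d24:-→d25:-→d26:-→d27:-→d28:H0  best=H0
  ? 212.185.101.26  path d0:H1→d1:-→d2:H1→d3:-→d4:-→d5:-→d6:-→d7:-→d8:-→d9:-→d10:-→d11:-→d12:H3→d13:-  best=H3
  ? 58.0.4.228  path d0:H1→d1:-→d2:-→d3:H1→d4:-→d5:-→d6:-→d7:-→d8:H1→d9:-→d10:-  best=H1
  - 214.21.128.0/20 clear@20
  ? 192.13.129.242  path d0:H1→d1:-→d2:H1→d3:-  best=H1
  ? 58.60.219.193  path d0:H1→d1:-→d2:-→d3:H1→d4:-→d5:-→d6:-→d7:-→d8:H1→d9:-→d10:-→d11:-→d12:-→d13:-→d14:-→d15:-→d16:-→d17:-→d18:-→d19:-→d20:-→d21:-→d22:-→d23:-→d24:-→d25:-→d26:-→d27:-→d28:H2→d29:H2  best=H2
  ? 212.189.93.16  path d0:H1→d1:-→d2:H1→d3:-→d4:-→d5:-→d6:-→d7:-→d8:-→d9:-→d10:-→d11:-→d12:H3→d13:-→d14:-→d15:-→d16:-→d17:-→d18:-→d19:-→d20:-→d21:-→d22:-→d23:-→d24:-→d25:-→d26:-→d27:-→d28:H0  best=H0
  + 212.189.93.30/32 (H3) depth=32
  + 214.21.137.0/24 (H0) depth=24
  + 58.60.219.0/24 (H2) depth=24
  + 214.0.0.0/8 (H0) depth=8
  ? 214.0.0.41  path d0:H1→d1:-→d2:H1→d3:-→d4:-→d5:-→d6:-→d7:-→d8:H0→d9:-→d10:-→d11:-  best=H0
  ? 58.60.219.192  path d0:H1→d1:-→d2:-→d3:H1→d4:-→d5:-→d6:-→d7:-→d8:H1→d9:-→d10:-→d11:-→d12:-→d13:-→d14:-→d15:-→d16:-→d17:-→d18:-→d19:-→d20:-→d21:-→d22:-→d23:-→d24:H2→d25:-→d26:-→d27:-→d28:H2→d29:H2  best=H2
  ? 214.21.137.31  path d0:H1→d1:-→d2:H1→d3:-→d4:-→d5:-→d6:-→d7:-→d8:H0→d9:-→d10:-→d11:-→d12:-→d13:-→d14:-→d15:-→d16:-→d17:-→d18:-→d19:-→d20:-→d21:-→d22:-→d23:-→d24:H0  best=H0
  ? 214.21.137.45  path d0:H1→d1:-→d2:H1→d3:-→d4:-→d5:-→d6:-→d7:-→d8:H0→d9:-→d10:-→d11:-→d12:-→d13:-→d14:-→d15:-→d16:-→d17:-→d18:-→d19:-→d20:-→d21:-→d22:-→d23:-→d24:H0  best=H0

== LOOKUPS ==
["H0","H0","H1","H0","H0","H1","H1","H0","H0","H3","H1","H1","H2","H0","H0","H2","H0","H0"]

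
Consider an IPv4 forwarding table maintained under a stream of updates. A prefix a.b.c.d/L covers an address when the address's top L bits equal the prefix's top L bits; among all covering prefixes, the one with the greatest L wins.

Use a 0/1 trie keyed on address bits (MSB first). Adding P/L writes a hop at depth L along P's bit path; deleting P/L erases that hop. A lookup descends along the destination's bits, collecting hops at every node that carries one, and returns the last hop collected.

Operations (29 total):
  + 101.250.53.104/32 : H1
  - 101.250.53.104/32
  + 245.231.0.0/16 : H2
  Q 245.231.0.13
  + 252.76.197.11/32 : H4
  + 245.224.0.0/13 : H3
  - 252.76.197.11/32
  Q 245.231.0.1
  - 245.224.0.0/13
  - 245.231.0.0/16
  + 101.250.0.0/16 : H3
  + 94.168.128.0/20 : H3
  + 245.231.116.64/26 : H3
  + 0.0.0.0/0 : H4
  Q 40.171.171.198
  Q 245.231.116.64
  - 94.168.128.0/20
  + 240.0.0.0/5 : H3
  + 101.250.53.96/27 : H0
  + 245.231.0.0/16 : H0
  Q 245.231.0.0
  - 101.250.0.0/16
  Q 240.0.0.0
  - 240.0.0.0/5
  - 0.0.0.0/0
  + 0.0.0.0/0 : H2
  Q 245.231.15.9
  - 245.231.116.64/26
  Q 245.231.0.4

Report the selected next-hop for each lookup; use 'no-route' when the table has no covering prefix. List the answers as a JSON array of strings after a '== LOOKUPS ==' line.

Trace:
  add 101.250.53.104/32 -> H1 at depth 32
  del 101.250.53.104/32 (clear depth 32)
  add 245.231.0.0/16 -> H2 at depth 16
  Q 245.231.0.13: descend 1111010111100111 ; hops seen [H2] ; pick H2
  add 252.76.197.11/32 -> H4 at depth 32
  add 245.224.0.0/13 -> H3 at depth 13
  del 252.76.197.11/32 (clear depth 32)
  Q 245.231.0.1: descend 1111010111100111 ; hops seen [H3,H2] ; pick H2
  del 245.224.0.0/13 (clear depth 13)
  del 245.231.0.0/16 (clear depth 16)
  add 101.250.0.0/16 -> H3 at depth 16
  add 94.168.128.0/20 -> H3 at depth 20
  add 245.231.116.64/26 -> H3 at depth 26
  add 0.0.0.0/0 -> H4 at depth 0
  Q 40.171.171.198: descend 0 ; hops seen [H4] ; pick H4
  Q 245.231.116.64: descend 11110101111001110111010001 ; hops seen [H4,H3] ; pick H3
  del 94.168.128.0/20 (clear depth 20)
  add 240.0.0.0/5 -> H3 at depth 5
  add 101.250.53.96/27 -> H0 at depth 27
  add 245.231.0.0/16 -> H0 at depth 16
  Q 245.231.0.0: descend 11110101111001110 ; hops seen [H4,H3,H0] ; pick H0
  del 101.250.0.0/16 (clear depth 16)
  Q 240.0.0.0: descend 11110 ; hops seen [H4,H3] ; pick H3
  del 240.0.0.0/5 (clear depth 5)
  del 0.0.0.0/0 (clear depth 0)
  add 0.0.0.0/0 -> H2 at depth 0
  Q 245.231.15.9: descend 11110101111001110 ; hops seen [H2,H0] ; pick H0
  del 245.231.116.64/26 (clear depth 26)
  Q 245.231.0.4: descend 11110101111001110 ; hops seen [H2,H0] ; pick H0

== LOOKUPS ==
["H2","H2","H4","H3","H0","H3","H0","H0"]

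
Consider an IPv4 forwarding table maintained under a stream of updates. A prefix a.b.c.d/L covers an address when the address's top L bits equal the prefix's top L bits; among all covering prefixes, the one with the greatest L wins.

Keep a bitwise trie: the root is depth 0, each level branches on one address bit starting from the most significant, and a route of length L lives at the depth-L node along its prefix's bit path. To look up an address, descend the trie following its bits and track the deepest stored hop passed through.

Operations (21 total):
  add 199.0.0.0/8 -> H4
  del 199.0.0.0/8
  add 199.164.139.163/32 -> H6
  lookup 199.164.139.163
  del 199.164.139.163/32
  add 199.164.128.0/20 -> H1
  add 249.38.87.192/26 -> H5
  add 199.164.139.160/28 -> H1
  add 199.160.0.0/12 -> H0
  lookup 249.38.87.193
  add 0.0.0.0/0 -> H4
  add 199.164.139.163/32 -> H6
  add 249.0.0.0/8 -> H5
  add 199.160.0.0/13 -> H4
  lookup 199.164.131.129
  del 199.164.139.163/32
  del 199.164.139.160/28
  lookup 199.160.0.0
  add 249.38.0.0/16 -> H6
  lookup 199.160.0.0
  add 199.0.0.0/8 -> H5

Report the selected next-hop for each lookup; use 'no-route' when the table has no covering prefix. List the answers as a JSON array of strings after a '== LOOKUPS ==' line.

Process each operation:
  add 199.0.0.0/8 -> H4 at depth 8
  - 199.0.0.0/8 clear@8
  add 199.164.139.163/32 -> H6 at depth 32
  ? 199.164.139.163  path d0:-→d1:-→d2:-→d3:-→d4:-→d5:-→d6:-→d7:-→d8:-→d9:-→d10:-→d11:-→d12:-→d13:-→d14:-→d15:-→d16:-→d17:-→d18:-→d19:-→d20:-→d21:-→d22:-→d23:-→d24:-→d25:-→d26:-→d27:-→d28:-→d29:-→d30:-→d31:-→d32:H6  best=H6
  - 199.164.139.163/32 clear@32
  add 199.164.128.0/20 -> H1 at depth 20
  add 249.38.87.192/26 -> H5 at depth 26
  add 199.164.139.160/28 -> H1 at depth 28
  add 199.160.0.0/12 -> H0 at depth 12
  ? 249.38.87.193  path d0:-→d1:-→d2:-→d3:-→d4:-→d5:-→d6:-→d7:-→d8:-→d9:-→d10:-→d11:-→d12:-→d13:-→d14:-→d15:-→d16:-→d17:-→d18:-→d19:-→d20:-→d21:-→d22:-→d23:-→d24:-→d25:-→d26:H5  best=H5
  add 0.0.0.0/0 -> H4 at depth 0
  add 199.164.139.163/32 -> H6 at depth 32
  add 249.0.0.0/8 -> H5 at depth 8
  add 199.160.0.0/13 -> H4 at depth 13
  ? 199.164.131.129  path d0:H4→d1:-→d2:-→d3:-→d4:-→d5:-→d6:-→d7:-→d8:-→d9:-→d10:-→d11:-→d12:H0→d13:H4→d14:-→d15:-→d16:-→d17:-→d18:-→d19:-→d20:H1  best=H1
  - 199.164.139.163/32 clear@32
  - 199.164.139.160/28 clear@28
  ? 199.160.0.0  path d0:H4→d1:-→d2:-→d3:-→d4:-→d5:-→d6:-→d7:-→d8:-→d9:-→d10:-→d11:-→d12:H0→d13:H4  best=H4
  add 249.38.0.0/16 -> H6 at depth 16
  ? 199.160.0.0  path d0:H4→d1:-→d2:-→d3:-→d4:-→d5:-→d6:-→d7:-→d8:-→d9:-→d10:-→d11:-→d12:H0→d13:H4  best=H4
  add 199.0.0.0/8 -> H5 at depth 8

== LOOKUPS ==
["H6","H5","H1","H4","H4"]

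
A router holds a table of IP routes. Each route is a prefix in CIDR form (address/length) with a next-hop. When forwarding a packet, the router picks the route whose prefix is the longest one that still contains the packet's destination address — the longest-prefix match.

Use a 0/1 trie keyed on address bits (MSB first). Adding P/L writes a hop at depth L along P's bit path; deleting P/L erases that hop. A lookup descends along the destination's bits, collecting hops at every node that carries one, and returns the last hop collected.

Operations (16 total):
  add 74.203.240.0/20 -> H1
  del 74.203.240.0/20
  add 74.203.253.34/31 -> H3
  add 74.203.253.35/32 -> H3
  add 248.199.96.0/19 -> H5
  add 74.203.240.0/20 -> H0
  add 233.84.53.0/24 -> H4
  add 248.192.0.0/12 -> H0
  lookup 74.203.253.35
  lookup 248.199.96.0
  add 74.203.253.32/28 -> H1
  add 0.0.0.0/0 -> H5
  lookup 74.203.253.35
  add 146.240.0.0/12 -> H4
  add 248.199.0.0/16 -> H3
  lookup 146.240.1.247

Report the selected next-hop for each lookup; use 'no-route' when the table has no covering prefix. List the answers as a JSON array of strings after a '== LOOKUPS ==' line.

Process each operation:
  add 74.203.240.0/20 -> H1 at depth 20
  del 74.203.240.0/20 (clear depth 20)
  add 74.203.253.34/31 -> H3 at depth 31
  add 74.203.253.35/32 -> H3 at depth 32
  add 248.199.96.0/19 -> H5 at depth 19
  add 74.203.240.0/20 -> H0 at depth 20
  add 233.84.53.0/24 -> H4 at depth 24
  add 248.192.0.0/12 -> H0 at depth 12
  lookup 74.203.253.35: bits 01001010110010111111110100100011 walk d0:-→d1:-→d2:-→d3:-→d4:-→d5:-→d6:-→d7:-→d8:-→d9:-→d10:-→d11:-→d12:-→d13:-→d14:-→d15:-→d16:-→d17:-→d18:-→d19:-→d20:H0→d21:-→d22:-→d23:-→d24:-→d25:-→d26:-→d27:-→d28:-→d29:-→d30:-→d31:H3→d32:H3 -> H3
  lookup 248.199.96.0: bits 1111100011000111011 walk d0:-→d1:-→d2:-→d3:-→d4:-→d5:-→d6:-→d7:-→d8:-→d9:-→d10:-→d11:-→d12:H0→d13:-→d14:-→d15:-→d16:-→d17:-→d18:-→d19:H5 -> H5
  add 74.203.253.32/28 -> H1 at depth 28
  add 0.0.0.0/0 -> H5 at depth 0
  lookup 74.203.253.35: bits 01001010110010111111110100100011 walk d0:H5→d1:-→d2:-→d3:-→d4:-→d5:-→d6:-→d7:-→d8:-→d9:-→d10:-→d11:-→d12:-→d13:-→d14:-→d15:-→d16:-→d17:-→d18:-→d19:-→d20:H0→d21:-→d22:-→d23:-→d24:-→d25:-→d26:-→d27:-→d28:H1→d29:-→d30:-→d31:H3→d32:H3 -> H3
  add 146.240.0.0/12 -> H4 at depth 12
  add 248.199.0.0/16 -> H3 at depth 16
  lookup 146.240.1.247: bits 100100101111 walk d0:H5→d1:-→d2:-→d3:-→d4:-→d5:-→d6:-→d7:-→d8:-→d9:-→d10:-→d11:-→d12:H4 -> H4

== LOOKUPS ==
["H3","H5","H3","H4"]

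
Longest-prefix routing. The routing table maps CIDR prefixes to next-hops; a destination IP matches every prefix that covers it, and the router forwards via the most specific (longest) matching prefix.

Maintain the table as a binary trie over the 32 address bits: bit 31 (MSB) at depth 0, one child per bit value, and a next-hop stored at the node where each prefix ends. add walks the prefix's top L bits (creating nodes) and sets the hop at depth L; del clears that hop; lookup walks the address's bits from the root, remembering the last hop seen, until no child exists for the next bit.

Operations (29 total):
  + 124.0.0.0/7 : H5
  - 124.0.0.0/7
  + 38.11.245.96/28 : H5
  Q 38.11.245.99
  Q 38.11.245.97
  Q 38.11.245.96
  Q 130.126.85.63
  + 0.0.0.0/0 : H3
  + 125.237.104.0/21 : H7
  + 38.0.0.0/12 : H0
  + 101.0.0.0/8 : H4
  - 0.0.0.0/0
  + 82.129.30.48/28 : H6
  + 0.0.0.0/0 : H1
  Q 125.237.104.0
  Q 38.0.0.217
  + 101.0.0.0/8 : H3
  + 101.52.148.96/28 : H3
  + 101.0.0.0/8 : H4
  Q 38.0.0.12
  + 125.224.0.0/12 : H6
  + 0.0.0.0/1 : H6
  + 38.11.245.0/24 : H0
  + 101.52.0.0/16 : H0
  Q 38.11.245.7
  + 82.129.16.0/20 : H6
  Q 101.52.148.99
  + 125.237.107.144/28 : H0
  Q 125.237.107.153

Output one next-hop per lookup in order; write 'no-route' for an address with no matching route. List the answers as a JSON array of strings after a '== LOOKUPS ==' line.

Apply in order:
  add 124.0.0.0/7 -> H5 at depth 7
  del 124.0.0.0/7 (clear depth 7)
  add 38.11.245.96/28 -> H5 at depth 28
  Q 38.11.245.99: descend 0010011000001011111101010110 ; hops seen [H5] ; pick H5
  Q 38.11.245.97: descend 0010011000001011111101010110 ; hops seen [H5] ; pick H5
  Q 38.11.245.96: descend 0010011000001011111101010110 ; hops seen [H5] ; pick H5
  Q 130.126.85.63: descend ε ; hops seen [∅] ; pick no-route
  add 0.0.0.0/0 -> H3 at depth 0
  add 125.237.104.0/21 -> H7 at depth 21
  add 38.0.0.0/12 -> H0 at depth 12
  add 101.0.0.0/8 -> H4 at depth 8
  del 0.0.0.0/0 (clear depth 0)
  add 82.129.30.48/28 -> H6 at depth 28
  add 0.0.0.0/0 -> H1 at depth 0
  Q 125.237.104.0: descend 011111011110110101101 ; hops seen [H1,H7] ; pick H7
  Q 38.0.0.217: descend 001001100000 ; hops seen [H1,H0] ; pick H0
  add 101.0.0.0/8 -> H3 at depth 8
  add 101.52.148.96/28 -> H3 at depth 28
  add 101.0.0.0/8 -> H4 at depth 8
  Q 38.0.0.12: descend 001001100000 ; hops seen [H1,H0] ; pick H0
  add 125.224.0.0/12 -> H6 at depth 12
  add 0.0.0.0/1 -> H6 at depth 1
  add 38.11.245.0/24 -> H0 at depth 24
  add 101.52.0.0/16 -> H0 at depth 16
  Q 38.11.245.7: descend 0010011000001011111101010 ; hops seen [H1,H6,H0,H0] ; pick H0
  add 82.129.16.0/20 -> H6 at depth 20
  Q 101.52.148.99: descend 0110010100110100100101000110 ; hops seen [H1,H6,H4,H0,H3] ; pick H3
  add 125.237.107.144/28 -> H0 at depth 28
  Q 125.237.107.153: descend 0111110111101101011010111001 ; hops seen [H1,H6,H6,H7,H0] ; pick H0

== LOOKUPS ==
["H5","H5","H5","no-route","H7","H0","H0","H0","H3","H0"]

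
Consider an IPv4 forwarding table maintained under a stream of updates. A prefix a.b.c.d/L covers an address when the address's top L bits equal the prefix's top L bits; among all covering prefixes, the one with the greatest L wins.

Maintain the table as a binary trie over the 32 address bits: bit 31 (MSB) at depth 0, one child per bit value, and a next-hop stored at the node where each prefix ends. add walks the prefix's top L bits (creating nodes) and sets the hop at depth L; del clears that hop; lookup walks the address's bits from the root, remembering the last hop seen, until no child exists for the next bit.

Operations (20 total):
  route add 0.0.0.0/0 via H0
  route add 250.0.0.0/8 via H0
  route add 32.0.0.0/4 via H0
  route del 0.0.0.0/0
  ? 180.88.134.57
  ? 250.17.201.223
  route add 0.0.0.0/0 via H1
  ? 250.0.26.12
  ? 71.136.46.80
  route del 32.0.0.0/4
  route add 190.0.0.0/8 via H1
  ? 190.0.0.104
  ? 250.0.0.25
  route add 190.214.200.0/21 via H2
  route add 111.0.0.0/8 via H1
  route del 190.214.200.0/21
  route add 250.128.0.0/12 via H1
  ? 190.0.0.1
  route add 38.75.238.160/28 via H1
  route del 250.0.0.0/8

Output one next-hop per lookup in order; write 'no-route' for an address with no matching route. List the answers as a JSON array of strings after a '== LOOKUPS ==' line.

Trace:
  + 0.0.0.0/0 (H0) depth=0
  + 250.0.0.0/8 (H0) depth=8
  + 32.0.0.0/4 (H0) depth=4
  - 0.0.0.0/0 clear@0
  Q 180.88.134.57: descend 1 ; hops seen [∅] ; pick no-route
  Q 250.17.201.223: descend 11111010 ; hops seen [H0] ; pick H0
  + 0.0.0.0/0 (H1) depth=0
  Q 250.0.26.12: descend 11111010 ; hops seen [H1,H0] ; pick H0
  Q 71.136.46.80: descend 0 ; hops seen [H1] ; pick H1
  - 32.0.0.0/4 clear@4
  + 190.0.0.0/8 (H1) depth=8
  Q 190.0.0.104: descend 10111110 ; hops seen [H1,H1] ; pick H1
  Q 250.0.0.25: descend 11111010 ; hops seen [H1,H0] ; pick H0
  + 190.214.200.0/21 (H2) depth=21
  + 111.0.0.0/8 (H1) depth=8
  - 190.214.200.0/21 clear@21
  + 250.128.0.0/12 (H1) depth=12
  Q 190.0.0.1: descend 10111110 ; hops seen [H1,H1] ; pick H1
  + 38.75.238.160/28 (H1) depth=28
  - 250.0.0.0/8 clear@8

== LOOKUPS ==
["no-route","H0","H0","H1","H1","H0","H1"]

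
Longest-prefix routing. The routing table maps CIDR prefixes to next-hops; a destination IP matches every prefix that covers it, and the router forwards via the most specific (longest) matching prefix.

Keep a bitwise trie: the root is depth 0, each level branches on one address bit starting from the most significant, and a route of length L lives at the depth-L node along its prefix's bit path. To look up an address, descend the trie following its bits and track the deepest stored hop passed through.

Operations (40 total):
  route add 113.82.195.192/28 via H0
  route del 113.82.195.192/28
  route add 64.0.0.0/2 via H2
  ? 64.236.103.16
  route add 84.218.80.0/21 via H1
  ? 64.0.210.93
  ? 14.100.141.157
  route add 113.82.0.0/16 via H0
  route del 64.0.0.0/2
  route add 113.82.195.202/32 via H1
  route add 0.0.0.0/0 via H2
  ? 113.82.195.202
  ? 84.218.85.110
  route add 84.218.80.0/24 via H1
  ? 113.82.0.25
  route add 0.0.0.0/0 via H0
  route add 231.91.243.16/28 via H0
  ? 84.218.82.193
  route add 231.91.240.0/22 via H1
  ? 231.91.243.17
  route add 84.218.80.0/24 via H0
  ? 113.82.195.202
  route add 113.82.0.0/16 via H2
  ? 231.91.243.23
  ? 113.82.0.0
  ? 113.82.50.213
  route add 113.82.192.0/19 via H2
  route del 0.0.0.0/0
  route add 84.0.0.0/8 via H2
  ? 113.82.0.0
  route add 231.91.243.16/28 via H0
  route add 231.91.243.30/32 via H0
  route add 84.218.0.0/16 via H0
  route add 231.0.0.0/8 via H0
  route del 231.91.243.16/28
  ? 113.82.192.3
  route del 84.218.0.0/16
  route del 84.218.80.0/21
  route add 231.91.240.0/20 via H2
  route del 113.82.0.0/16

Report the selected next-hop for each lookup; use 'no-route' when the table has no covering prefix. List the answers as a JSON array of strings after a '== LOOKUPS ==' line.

Trace:
  add 113.82.195.192/28 -> H0 at depth 28
  - 113.82.195.192/28 clear@28
  add 64.0.0.0/2 -> H2 at depth 2
  ? 64.236.103.16  path d0:-→d1:-→d2:H2  best=H2
  add 84.218.80.0/21 -> H1 at depth 21
  ? 64.0.210.93  path d0:-→d1:-→d2:H2→d3:-  best=H2
  ? 14.100.141.157  path d0:-→d1:-  best=no-route
  add 113.82.0.0/16 -> H0 at depth 16
  - 64.0.0.0/2 clear@2
  add 113.82.195.202/32 -> H1 at depth 32
  add 0.0.0.0/0 -> H2 at depth 0
  ? 113.82.195.202  path d0:H2→d1:-→d2:-→d3:-→d4:-→d5:-→d6:-→d7:-→d8:-→d9:-→d10:-→d11:-→d12:-→d13:-→d14:-→d15:-→d16:H0→d17:-→d18:-→d19:-→d20:-→d21:-→d22:-→d23:-→d24:-→d25:-→d26:-→d27:-→d28:-→d29:-→d30:-→d31:-→d32:H1  best=H1
  ? 84.218.85.110  path d0:H2→d1:-→d2:-→d3:-→d4:-→d5:-→d6:-→d7:-→d8:-→d9:-→d10:-→d11:-→d12:-→d13:-→d14:-→d15:-→d16:-→d17:-→d18:-→d19:-→d20:-→d21:H1  best=H1
  add 84.218.80.0/24 -> H1 at depth 24
  ? 113.82.0.25  path d0:H2→d1:-→d2:-→d3:-→d4:-→d5:-→d6:-→d7:-→d8:-→d9:-→d10:-→d11:-→d12:-→d13:-→d14:-→d15:-→d16:H0  best=H0
  add 0.0.0.0/0 -> H0 at depth 0
  add 231.91.243.16/28 -> H0 at depth 28
  ? 84.218.82.193  path d0:H0→d1:-→d2:-→d3:-→d4:-→d5:-→d6:-→d7:-→d8:-→d9:-→d10:-→d11:-→d12:-→d13:-→d14:-→d15:-→d16:-→d17:-→d18:-→d19:-→d20:-→d21:H1→d22:-  best=H1
  add 231.91.240.0/22 -> H1 at depth 22
  ? 231.91.243.17  path d0:H0→d1:-→d2:-→d3:-→d4:-→d5:-→d6:-→d7:-→d8:-→d9:-→d10:-→d11:-→d12:-→d13:-→d14:-→d15:-→d16:-→d17:-→d18:-→d19:-→d20:-→d21:-→d22:H1→d23:-→d24:-→d25:-→d26:-→d27:-→d28:H0  best=H0
  add 84.218.80.0/24 -> H0 at depth 24
  ? 113.82.195.202  path d0:H0→d1:-→d2:-→d3:-→d4:-→d5:-→d6:-→d7:-→d8:-→d9:-→d10:-→d11:-→d12:-→d13:-→d14:-→d15:-→d16:H0→d17:-→d18:-→d19:-→d20:-→d21:-→d22:-→d23:-→d24:-→d25:-→d26:-→d27:-→d28:-→d29:-→d30:-→d31:-→d32:H1  best=H1
  add 113.82.0.0/16 -> H2 at depth 16
  ? 231.91.243.23  path d0:H0→d1:-→d2:-→d3:-→d4:-→d5:-→d6:-→d7:-→d8:-→d9:-→d10:-→d11:-→d12:-→d13:-→d14:-→d15:-→d16:-→d17:-→d18:-→d19:-→d20:-→d21:-→d22:H1→d23:-→d24:-→d25:-→d26:-→d27:-→d28:H0  best=H0
  ? 113.82.0.0  path d0:H0→d1:-→d2:-→d3:-→d4:-→d5:-→d6:-→d7:-→d8:-→d9:-→d10:-→d11:-→d12:-→d13:-→d14:-→d15:-→d16:H2  best=H2
  ? 113.82.50.213  path d0:H0→d1:-→d2:-→d3:-→d4:-→d5:-→d6:-→d7:-→d8:-→d9:-→d10:-→d11:-→d12:-→d13:-→d14:-→d15:-→d16:H2  best=H2
  add 113.82.192.0/19 -> H2 at depth 19
  - 0.0.0.0/0 clear@0
  add 84.0.0.0/8 -> H2 at depth 8
  ? 113.82.0.0  path d0:-→d1:-→d2:-→d3:-→d4:-→d5:-→d6:-→d7:-→d8:-→d9:-→d10:-→d11:-→d12:-→d13:-→d14:-→d15:-→d16:H2  best=H2
  add 231.91.243.16/28 -> H0 at depth 28
  add 231.91.243.30/32 -> H0 at depth 32
  add 84.218.0.0/16 -> H0 at depth 16
  add 231.0.0.0/8 -> H0 at depth 8
  - 231.91.243.16/28 clear@28
  ? 113.82.192.3  path d0:-→d1:-→d2:-→d3:-→d4:-→d5:-→d6:-→d7:-→d8:-→d9:-→d10:-→d11:-→d12:-→d13:-→d14:-→d15:-→d16:H2→d17:-→d18:-→d19:H2→d20:-→d21:-→d22:-  best=H2
  - 84.218.0.0/16 clear@16
  - 84.218.80.0/21 clear@21
  add 231.91.240.0/20 -> H2 at depth 20
  - 113.82.0.0/16 clear@16

== LOOKUPS ==
["H2","H2","no-route","H1","H1","H0","H1","H0","H1","H0","H2","H2","H2","H2"]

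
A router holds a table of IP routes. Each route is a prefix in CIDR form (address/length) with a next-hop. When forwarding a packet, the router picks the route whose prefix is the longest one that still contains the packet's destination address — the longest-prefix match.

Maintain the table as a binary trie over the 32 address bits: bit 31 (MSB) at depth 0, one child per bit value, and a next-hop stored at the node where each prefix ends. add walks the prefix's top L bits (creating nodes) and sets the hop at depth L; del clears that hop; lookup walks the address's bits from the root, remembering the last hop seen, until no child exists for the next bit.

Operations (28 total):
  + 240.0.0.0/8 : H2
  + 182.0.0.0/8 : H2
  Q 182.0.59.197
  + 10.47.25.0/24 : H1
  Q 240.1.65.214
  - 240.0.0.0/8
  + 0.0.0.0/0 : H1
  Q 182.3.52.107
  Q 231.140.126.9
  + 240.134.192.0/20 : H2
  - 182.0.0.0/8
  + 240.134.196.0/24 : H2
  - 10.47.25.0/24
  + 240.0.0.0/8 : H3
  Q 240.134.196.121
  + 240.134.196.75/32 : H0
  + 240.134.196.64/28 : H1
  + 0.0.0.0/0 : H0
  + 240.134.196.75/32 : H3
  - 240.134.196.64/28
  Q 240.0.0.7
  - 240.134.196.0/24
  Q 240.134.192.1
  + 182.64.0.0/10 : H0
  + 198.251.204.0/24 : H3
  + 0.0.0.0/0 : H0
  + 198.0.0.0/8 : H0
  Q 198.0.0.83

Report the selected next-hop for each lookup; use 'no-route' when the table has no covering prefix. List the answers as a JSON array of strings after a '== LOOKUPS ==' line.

Apply in order:
  + 240.0.0.0/8 (H2) depth=8
  + 182.0.0.0/8 (H2) depth=8
  ? 182.0.59.197  path d0:-→d1:-→d2:-→d3:-→d4:-→d5:-→d6:-→d7:-→d8:H2  best=H2
  + 10.47.25.0/24 (H1) depth=24
  ? 240.1.65.214  path d0:-→d1:-→d2:-→d3:-→d4:-→d5:-→d6:-→d7:-→d8:H2  best=H2
  - 240.0.0.0/8 clear@8
  + 0.0.0.0/0 (H1) depth=0
  ? 182.3.52.107  path d0:H1→d1:-→d2:-→d3:-→d4:-→d5:-→d6:-→d7:-→d8:H2  best=H2
  ? 231.140.126.9  path d0:H1→d1:-→d2:-→d3:-  best=H1
  + 240.134.192.0/20 (H2) depth=20
  - 182.0.0.0/8 clear@8
  + 240.134.196.0/24 (H2) depth=24
  - 10.47.25.0/24 clear@24
  + 240.0.0.0/8 (H3) depth=8
  ? 240.134.196.121  path d0:H1→d1:-→d2:-→d3:-→d4:-→d5:-→d6:-→d7:-→d8:H3→d9:-→d10:-→d11:-→d12:-→d13:-→d14:-→d15:-→d16:-→d17:-→d18:-→d19:-→d20:H2→d21:-→d22:-→d23:-→d24:H2  best=H2
  + 240.134.196.75/32 (H0) depth=32
  + 240.134.196.64/28 (H1) depth=28
  + 0.0.0.0/0 (H0) depth=0
  + 240.134.196.75/32 (H3) depth=32
  - 240.134.196.64/28 clear@28
  ? 240.0.0.7  path d0:H0→d1:-→d2:-→d3:-→d4:-→d5:-→d6:-→d7:-→d8:H3  best=H3
  - 240.134.196.0/24 clear@24
  ? 240.134.192.1  path d0:H0→d1:-→d2:-→d3:-→d4:-→d5:-→d6:-→d7:-→d8:H3→d9:-→d10:-→d11:-→d12:-→d13:-→d14:-→d15:-→d16:-→d17:-→d18:-→d19:-→d20:H2→d21:-  best=H2
  + 182.64.0.0/10 (H0) depth=10
  + 198.251.204.0/24 (H3) depth=24
  + 0.0.0.0/0 (H0) depth=0
  + 198.0.0.0/8 (H0) depth=8
  ? 198.0.0.83  path d0:H0→d1:-→d2:-→d3:-→d4:-→d5:-→d6:-→d7:-→d8:H0  best=H0

== LOOKUPS ==
["H2","H2","H2","H1","H2","H3","H2","H0"]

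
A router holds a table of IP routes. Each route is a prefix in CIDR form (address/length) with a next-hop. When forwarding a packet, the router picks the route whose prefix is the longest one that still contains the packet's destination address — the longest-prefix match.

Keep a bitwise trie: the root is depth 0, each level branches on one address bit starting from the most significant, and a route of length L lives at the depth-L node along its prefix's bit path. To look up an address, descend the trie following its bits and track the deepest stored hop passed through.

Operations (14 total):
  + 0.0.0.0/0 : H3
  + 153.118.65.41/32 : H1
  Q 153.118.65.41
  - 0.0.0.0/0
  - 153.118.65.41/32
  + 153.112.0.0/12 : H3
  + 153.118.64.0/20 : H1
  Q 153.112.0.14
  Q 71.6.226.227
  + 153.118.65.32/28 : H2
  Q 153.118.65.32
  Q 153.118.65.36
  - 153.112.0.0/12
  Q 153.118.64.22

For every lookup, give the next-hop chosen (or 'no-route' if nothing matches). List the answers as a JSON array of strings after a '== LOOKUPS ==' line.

Process each operation:
  add 0.0.0.0/0 -> H3 at depth 0
  add 153.118.65.41/32 -> H1 at depth 32
  lookup 153.118.65.41: bits 10011001011101100100000100101001 walk d0:H3→d1:-→d2:-→d3:-→d4:-→d5:-→d6:-→d7:-→d8:-→d9:-→d10:-→d11:-→d12:-→d13:-→d14:-→d15:-→d16:-→d17:-→d18:-→d19:-→d20:-→d21:-→d22:-→d23:-→d24:-→d25:-→d26:-→d27:-→d28:-→d29:-→d30:-→d31:-→d32:H1 -> H1
  - 0.0.0.0/0 clear@0
  - 153.118.65.41/32 clear@32
  add 153.112.0.0/12 -> H3 at depth 12
  add 153.118.64.0/20 -> H1 at depth 20
  lookup 153.112.0.14: bits 1001100101110 walk d0:-→d1:-→d2:-→d3:-→d4:-→d5:-→d6:-→d7:-→d8:-→d9:-→d10:-→d11:-→d12:H3→d13:- -> H3
  lookup 71.6.226.227: bits ε walk d0:- -> no-route
  add 153.118.65.32/28 -> H2 at depth 28
  lookup 153.118.65.32: bits 1001100101110110010000010010 walk d0:-→d1:-→d2:-→d3:-→d4:-→d5:-→d6:-→d7:-→d8:-→d9:-→d10:-→d11:-→d12:H3→d13:-→d14:-→d15:-→d16:-→d17:-→d18:-→d19:-→d20:H1→d21:-→d22:-→d23:-→d24:-→d25:-→d26:-→d27:-→d28:H2 -> H2
  lookup 153.118.65.36: bits 1001100101110110010000010010 walk d0:-→d1:-→d2:-→d3:-→d4:-→d5:-→d6:-→d7:-→d8:-→d9:-→d10:-→d11:-→d12:H3→d13:-→d14:-→d15:-→d16:-→d17:-→d18:-→d19:-→d20:H1→d21:-→d22:-→d23:-→d24:-→d25:-→d26:-→d27:-→d28:H2 -> H2
  - 153.112.0.0/12 clear@12
  lookup 153.118.64.22: bits 10011001011101100100000 walk d0:-→d1:-→d2:-→d3:-→d4:-→d5:-→d6:-→d7:-→d8:-→d9:-→d10:-→d11:-→d12:-→d13:-→d14:-→d15:-→d16:-→d17:-→d18:-→d19:-→d20:H1→d21:-→d22:-→d23:- -> H1

== LOOKUPS ==
["H1","H3","no-route","H2","H2","H1"]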